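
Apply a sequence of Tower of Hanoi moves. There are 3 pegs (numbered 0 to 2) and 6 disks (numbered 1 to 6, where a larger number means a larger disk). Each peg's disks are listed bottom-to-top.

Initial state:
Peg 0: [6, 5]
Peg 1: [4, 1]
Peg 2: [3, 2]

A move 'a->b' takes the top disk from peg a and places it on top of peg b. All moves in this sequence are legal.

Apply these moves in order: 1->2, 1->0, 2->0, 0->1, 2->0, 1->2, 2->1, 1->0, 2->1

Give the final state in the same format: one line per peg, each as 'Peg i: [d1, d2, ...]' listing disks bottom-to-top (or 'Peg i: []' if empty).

Answer: Peg 0: [6, 5, 4, 2, 1]
Peg 1: [3]
Peg 2: []

Derivation:
After move 1 (1->2):
Peg 0: [6, 5]
Peg 1: [4]
Peg 2: [3, 2, 1]

After move 2 (1->0):
Peg 0: [6, 5, 4]
Peg 1: []
Peg 2: [3, 2, 1]

After move 3 (2->0):
Peg 0: [6, 5, 4, 1]
Peg 1: []
Peg 2: [3, 2]

After move 4 (0->1):
Peg 0: [6, 5, 4]
Peg 1: [1]
Peg 2: [3, 2]

After move 5 (2->0):
Peg 0: [6, 5, 4, 2]
Peg 1: [1]
Peg 2: [3]

After move 6 (1->2):
Peg 0: [6, 5, 4, 2]
Peg 1: []
Peg 2: [3, 1]

After move 7 (2->1):
Peg 0: [6, 5, 4, 2]
Peg 1: [1]
Peg 2: [3]

After move 8 (1->0):
Peg 0: [6, 5, 4, 2, 1]
Peg 1: []
Peg 2: [3]

After move 9 (2->1):
Peg 0: [6, 5, 4, 2, 1]
Peg 1: [3]
Peg 2: []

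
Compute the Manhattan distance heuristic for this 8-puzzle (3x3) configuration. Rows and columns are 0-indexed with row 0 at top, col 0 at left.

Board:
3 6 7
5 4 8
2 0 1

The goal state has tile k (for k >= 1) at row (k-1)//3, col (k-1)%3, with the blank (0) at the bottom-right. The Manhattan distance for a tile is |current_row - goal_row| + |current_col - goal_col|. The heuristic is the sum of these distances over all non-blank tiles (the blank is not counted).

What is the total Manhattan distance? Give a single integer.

Tile 3: (0,0)->(0,2) = 2
Tile 6: (0,1)->(1,2) = 2
Tile 7: (0,2)->(2,0) = 4
Tile 5: (1,0)->(1,1) = 1
Tile 4: (1,1)->(1,0) = 1
Tile 8: (1,2)->(2,1) = 2
Tile 2: (2,0)->(0,1) = 3
Tile 1: (2,2)->(0,0) = 4
Sum: 2 + 2 + 4 + 1 + 1 + 2 + 3 + 4 = 19

Answer: 19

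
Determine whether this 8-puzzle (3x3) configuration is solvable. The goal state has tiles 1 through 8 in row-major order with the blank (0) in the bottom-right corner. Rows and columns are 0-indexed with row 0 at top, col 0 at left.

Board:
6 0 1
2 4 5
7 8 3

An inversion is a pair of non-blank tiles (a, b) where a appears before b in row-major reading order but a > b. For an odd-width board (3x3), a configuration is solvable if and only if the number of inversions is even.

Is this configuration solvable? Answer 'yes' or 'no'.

Inversions (pairs i<j in row-major order where tile[i] > tile[j] > 0): 9
9 is odd, so the puzzle is not solvable.

Answer: no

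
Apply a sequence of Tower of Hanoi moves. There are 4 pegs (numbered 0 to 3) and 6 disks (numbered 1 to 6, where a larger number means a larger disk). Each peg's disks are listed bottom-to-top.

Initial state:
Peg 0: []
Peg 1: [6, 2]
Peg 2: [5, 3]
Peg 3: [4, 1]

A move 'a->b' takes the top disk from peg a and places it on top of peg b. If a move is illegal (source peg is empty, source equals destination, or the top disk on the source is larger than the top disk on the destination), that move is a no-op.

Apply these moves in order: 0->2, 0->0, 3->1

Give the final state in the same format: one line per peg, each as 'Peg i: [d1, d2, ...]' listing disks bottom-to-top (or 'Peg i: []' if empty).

After move 1 (0->2):
Peg 0: []
Peg 1: [6, 2]
Peg 2: [5, 3]
Peg 3: [4, 1]

After move 2 (0->0):
Peg 0: []
Peg 1: [6, 2]
Peg 2: [5, 3]
Peg 3: [4, 1]

After move 3 (3->1):
Peg 0: []
Peg 1: [6, 2, 1]
Peg 2: [5, 3]
Peg 3: [4]

Answer: Peg 0: []
Peg 1: [6, 2, 1]
Peg 2: [5, 3]
Peg 3: [4]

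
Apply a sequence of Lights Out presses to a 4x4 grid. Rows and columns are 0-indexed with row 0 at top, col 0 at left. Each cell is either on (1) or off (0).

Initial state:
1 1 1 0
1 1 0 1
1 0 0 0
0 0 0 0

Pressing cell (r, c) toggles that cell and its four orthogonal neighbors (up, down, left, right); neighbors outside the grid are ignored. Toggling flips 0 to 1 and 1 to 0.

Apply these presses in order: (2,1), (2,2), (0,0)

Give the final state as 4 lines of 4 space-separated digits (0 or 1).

After press 1 at (2,1):
1 1 1 0
1 0 0 1
0 1 1 0
0 1 0 0

After press 2 at (2,2):
1 1 1 0
1 0 1 1
0 0 0 1
0 1 1 0

After press 3 at (0,0):
0 0 1 0
0 0 1 1
0 0 0 1
0 1 1 0

Answer: 0 0 1 0
0 0 1 1
0 0 0 1
0 1 1 0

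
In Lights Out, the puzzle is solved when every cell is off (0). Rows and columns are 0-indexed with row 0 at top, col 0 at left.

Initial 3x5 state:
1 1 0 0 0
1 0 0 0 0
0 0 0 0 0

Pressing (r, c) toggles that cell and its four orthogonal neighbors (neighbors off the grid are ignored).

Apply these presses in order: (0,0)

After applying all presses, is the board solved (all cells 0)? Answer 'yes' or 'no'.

Answer: yes

Derivation:
After press 1 at (0,0):
0 0 0 0 0
0 0 0 0 0
0 0 0 0 0

Lights still on: 0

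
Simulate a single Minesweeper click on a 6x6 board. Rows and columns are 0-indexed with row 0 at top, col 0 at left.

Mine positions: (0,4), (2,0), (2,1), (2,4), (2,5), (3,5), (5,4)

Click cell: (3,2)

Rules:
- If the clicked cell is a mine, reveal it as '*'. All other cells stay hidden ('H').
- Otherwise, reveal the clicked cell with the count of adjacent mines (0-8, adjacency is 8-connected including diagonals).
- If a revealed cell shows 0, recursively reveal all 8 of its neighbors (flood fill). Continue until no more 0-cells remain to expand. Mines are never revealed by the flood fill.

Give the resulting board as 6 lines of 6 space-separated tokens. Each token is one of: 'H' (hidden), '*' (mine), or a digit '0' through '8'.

H H H H H H
H H H H H H
H H H H H H
H H 1 H H H
H H H H H H
H H H H H H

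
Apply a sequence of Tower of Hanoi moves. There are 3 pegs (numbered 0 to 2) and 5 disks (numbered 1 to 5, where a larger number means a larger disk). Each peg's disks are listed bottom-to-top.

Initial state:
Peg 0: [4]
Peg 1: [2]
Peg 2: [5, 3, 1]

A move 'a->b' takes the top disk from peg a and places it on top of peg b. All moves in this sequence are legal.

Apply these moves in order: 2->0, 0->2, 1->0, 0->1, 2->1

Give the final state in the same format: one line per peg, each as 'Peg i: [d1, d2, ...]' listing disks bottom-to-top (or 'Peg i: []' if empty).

After move 1 (2->0):
Peg 0: [4, 1]
Peg 1: [2]
Peg 2: [5, 3]

After move 2 (0->2):
Peg 0: [4]
Peg 1: [2]
Peg 2: [5, 3, 1]

After move 3 (1->0):
Peg 0: [4, 2]
Peg 1: []
Peg 2: [5, 3, 1]

After move 4 (0->1):
Peg 0: [4]
Peg 1: [2]
Peg 2: [5, 3, 1]

After move 5 (2->1):
Peg 0: [4]
Peg 1: [2, 1]
Peg 2: [5, 3]

Answer: Peg 0: [4]
Peg 1: [2, 1]
Peg 2: [5, 3]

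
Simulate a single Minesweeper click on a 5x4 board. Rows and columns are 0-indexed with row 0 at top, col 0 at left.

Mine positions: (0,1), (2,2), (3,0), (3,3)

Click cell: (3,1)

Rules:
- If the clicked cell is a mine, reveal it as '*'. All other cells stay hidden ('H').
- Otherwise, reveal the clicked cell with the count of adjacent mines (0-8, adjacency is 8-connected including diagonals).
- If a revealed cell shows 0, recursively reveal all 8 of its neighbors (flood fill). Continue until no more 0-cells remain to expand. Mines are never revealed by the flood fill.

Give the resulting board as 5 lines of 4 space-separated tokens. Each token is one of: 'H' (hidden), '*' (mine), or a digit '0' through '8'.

H H H H
H H H H
H H H H
H 2 H H
H H H H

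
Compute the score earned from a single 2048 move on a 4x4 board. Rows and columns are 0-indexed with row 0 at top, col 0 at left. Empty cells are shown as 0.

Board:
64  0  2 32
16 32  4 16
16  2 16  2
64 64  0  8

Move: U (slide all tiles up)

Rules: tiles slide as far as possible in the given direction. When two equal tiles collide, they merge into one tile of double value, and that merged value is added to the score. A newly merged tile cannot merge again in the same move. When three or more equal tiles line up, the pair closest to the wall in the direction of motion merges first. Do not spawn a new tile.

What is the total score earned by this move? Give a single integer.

Answer: 32

Derivation:
Slide up:
col 0: [64, 16, 16, 64] -> [64, 32, 64, 0]  score +32 (running 32)
col 1: [0, 32, 2, 64] -> [32, 2, 64, 0]  score +0 (running 32)
col 2: [2, 4, 16, 0] -> [2, 4, 16, 0]  score +0 (running 32)
col 3: [32, 16, 2, 8] -> [32, 16, 2, 8]  score +0 (running 32)
Board after move:
64 32  2 32
32  2  4 16
64 64 16  2
 0  0  0  8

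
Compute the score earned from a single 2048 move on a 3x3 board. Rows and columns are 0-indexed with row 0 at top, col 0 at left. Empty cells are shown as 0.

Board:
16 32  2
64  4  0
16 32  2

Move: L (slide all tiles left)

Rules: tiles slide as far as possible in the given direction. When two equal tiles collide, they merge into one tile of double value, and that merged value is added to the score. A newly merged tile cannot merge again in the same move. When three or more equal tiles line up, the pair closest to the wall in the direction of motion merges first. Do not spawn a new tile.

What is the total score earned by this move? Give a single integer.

Slide left:
row 0: [16, 32, 2] -> [16, 32, 2]  score +0 (running 0)
row 1: [64, 4, 0] -> [64, 4, 0]  score +0 (running 0)
row 2: [16, 32, 2] -> [16, 32, 2]  score +0 (running 0)
Board after move:
16 32  2
64  4  0
16 32  2

Answer: 0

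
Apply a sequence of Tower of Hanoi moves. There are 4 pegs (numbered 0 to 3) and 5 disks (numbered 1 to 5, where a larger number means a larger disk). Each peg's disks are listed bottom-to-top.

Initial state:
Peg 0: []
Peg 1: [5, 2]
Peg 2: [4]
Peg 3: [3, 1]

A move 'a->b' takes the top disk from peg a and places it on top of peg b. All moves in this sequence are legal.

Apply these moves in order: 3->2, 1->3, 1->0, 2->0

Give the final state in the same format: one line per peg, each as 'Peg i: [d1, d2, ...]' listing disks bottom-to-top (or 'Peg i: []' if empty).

Answer: Peg 0: [5, 1]
Peg 1: []
Peg 2: [4]
Peg 3: [3, 2]

Derivation:
After move 1 (3->2):
Peg 0: []
Peg 1: [5, 2]
Peg 2: [4, 1]
Peg 3: [3]

After move 2 (1->3):
Peg 0: []
Peg 1: [5]
Peg 2: [4, 1]
Peg 3: [3, 2]

After move 3 (1->0):
Peg 0: [5]
Peg 1: []
Peg 2: [4, 1]
Peg 3: [3, 2]

After move 4 (2->0):
Peg 0: [5, 1]
Peg 1: []
Peg 2: [4]
Peg 3: [3, 2]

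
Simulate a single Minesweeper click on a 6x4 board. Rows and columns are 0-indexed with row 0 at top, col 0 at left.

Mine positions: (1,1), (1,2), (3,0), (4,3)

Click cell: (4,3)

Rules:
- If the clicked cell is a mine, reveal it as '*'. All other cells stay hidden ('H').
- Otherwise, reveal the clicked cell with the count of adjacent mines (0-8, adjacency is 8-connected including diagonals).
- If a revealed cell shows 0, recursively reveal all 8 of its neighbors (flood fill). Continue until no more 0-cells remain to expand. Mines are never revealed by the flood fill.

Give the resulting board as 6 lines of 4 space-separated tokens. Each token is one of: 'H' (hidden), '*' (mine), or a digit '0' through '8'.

H H H H
H H H H
H H H H
H H H H
H H H *
H H H H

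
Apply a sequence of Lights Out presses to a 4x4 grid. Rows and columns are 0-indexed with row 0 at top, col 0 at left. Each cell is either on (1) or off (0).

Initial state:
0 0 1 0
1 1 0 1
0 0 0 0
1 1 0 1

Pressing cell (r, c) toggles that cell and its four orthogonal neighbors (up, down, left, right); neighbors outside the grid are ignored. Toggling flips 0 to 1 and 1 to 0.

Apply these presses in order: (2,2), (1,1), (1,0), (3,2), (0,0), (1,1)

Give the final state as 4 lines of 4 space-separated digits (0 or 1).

Answer: 0 1 1 0
1 0 1 1
1 1 0 1
1 0 0 0

Derivation:
After press 1 at (2,2):
0 0 1 0
1 1 1 1
0 1 1 1
1 1 1 1

After press 2 at (1,1):
0 1 1 0
0 0 0 1
0 0 1 1
1 1 1 1

After press 3 at (1,0):
1 1 1 0
1 1 0 1
1 0 1 1
1 1 1 1

After press 4 at (3,2):
1 1 1 0
1 1 0 1
1 0 0 1
1 0 0 0

After press 5 at (0,0):
0 0 1 0
0 1 0 1
1 0 0 1
1 0 0 0

After press 6 at (1,1):
0 1 1 0
1 0 1 1
1 1 0 1
1 0 0 0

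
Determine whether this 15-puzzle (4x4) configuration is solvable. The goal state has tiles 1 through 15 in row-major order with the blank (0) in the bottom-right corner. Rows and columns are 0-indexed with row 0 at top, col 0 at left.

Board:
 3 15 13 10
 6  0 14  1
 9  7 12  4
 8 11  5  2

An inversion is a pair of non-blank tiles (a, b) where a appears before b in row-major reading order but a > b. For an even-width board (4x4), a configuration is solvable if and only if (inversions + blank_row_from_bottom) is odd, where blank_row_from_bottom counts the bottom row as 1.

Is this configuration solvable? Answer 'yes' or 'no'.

Inversions: 66
Blank is in row 1 (0-indexed from top), which is row 3 counting from the bottom (bottom = 1).
66 + 3 = 69, which is odd, so the puzzle is solvable.

Answer: yes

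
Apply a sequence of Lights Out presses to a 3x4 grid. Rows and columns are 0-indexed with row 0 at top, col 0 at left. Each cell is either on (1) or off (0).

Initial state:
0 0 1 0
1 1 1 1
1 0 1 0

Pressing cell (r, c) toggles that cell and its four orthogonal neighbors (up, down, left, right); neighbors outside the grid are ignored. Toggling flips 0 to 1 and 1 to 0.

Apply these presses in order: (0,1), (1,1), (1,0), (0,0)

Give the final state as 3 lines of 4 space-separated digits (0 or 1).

Answer: 1 1 0 0
0 0 0 1
0 1 1 0

Derivation:
After press 1 at (0,1):
1 1 0 0
1 0 1 1
1 0 1 0

After press 2 at (1,1):
1 0 0 0
0 1 0 1
1 1 1 0

After press 3 at (1,0):
0 0 0 0
1 0 0 1
0 1 1 0

After press 4 at (0,0):
1 1 0 0
0 0 0 1
0 1 1 0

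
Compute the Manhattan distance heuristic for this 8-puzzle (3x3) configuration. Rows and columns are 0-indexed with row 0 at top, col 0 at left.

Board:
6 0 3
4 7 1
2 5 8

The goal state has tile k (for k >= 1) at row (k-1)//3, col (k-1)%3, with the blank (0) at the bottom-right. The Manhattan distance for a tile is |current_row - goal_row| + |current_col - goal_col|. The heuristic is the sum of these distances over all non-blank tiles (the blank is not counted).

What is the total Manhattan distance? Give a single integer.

Tile 6: (0,0)->(1,2) = 3
Tile 3: (0,2)->(0,2) = 0
Tile 4: (1,0)->(1,0) = 0
Tile 7: (1,1)->(2,0) = 2
Tile 1: (1,2)->(0,0) = 3
Tile 2: (2,0)->(0,1) = 3
Tile 5: (2,1)->(1,1) = 1
Tile 8: (2,2)->(2,1) = 1
Sum: 3 + 0 + 0 + 2 + 3 + 3 + 1 + 1 = 13

Answer: 13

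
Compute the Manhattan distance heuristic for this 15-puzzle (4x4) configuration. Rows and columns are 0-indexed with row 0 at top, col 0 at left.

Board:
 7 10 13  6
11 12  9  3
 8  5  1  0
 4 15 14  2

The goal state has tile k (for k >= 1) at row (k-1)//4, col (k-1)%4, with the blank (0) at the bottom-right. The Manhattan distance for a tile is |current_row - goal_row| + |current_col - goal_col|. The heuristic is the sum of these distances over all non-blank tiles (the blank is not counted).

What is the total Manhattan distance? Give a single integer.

Answer: 47

Derivation:
Tile 7: (0,0)->(1,2) = 3
Tile 10: (0,1)->(2,1) = 2
Tile 13: (0,2)->(3,0) = 5
Tile 6: (0,3)->(1,1) = 3
Tile 11: (1,0)->(2,2) = 3
Tile 12: (1,1)->(2,3) = 3
Tile 9: (1,2)->(2,0) = 3
Tile 3: (1,3)->(0,2) = 2
Tile 8: (2,0)->(1,3) = 4
Tile 5: (2,1)->(1,0) = 2
Tile 1: (2,2)->(0,0) = 4
Tile 4: (3,0)->(0,3) = 6
Tile 15: (3,1)->(3,2) = 1
Tile 14: (3,2)->(3,1) = 1
Tile 2: (3,3)->(0,1) = 5
Sum: 3 + 2 + 5 + 3 + 3 + 3 + 3 + 2 + 4 + 2 + 4 + 6 + 1 + 1 + 5 = 47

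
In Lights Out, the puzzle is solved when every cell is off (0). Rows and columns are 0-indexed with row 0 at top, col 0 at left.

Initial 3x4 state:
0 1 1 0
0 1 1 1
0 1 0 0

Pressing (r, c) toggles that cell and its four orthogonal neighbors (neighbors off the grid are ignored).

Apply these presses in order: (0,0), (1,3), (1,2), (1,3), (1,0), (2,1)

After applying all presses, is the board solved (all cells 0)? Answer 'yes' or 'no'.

After press 1 at (0,0):
1 0 1 0
1 1 1 1
0 1 0 0

After press 2 at (1,3):
1 0 1 1
1 1 0 0
0 1 0 1

After press 3 at (1,2):
1 0 0 1
1 0 1 1
0 1 1 1

After press 4 at (1,3):
1 0 0 0
1 0 0 0
0 1 1 0

After press 5 at (1,0):
0 0 0 0
0 1 0 0
1 1 1 0

After press 6 at (2,1):
0 0 0 0
0 0 0 0
0 0 0 0

Lights still on: 0

Answer: yes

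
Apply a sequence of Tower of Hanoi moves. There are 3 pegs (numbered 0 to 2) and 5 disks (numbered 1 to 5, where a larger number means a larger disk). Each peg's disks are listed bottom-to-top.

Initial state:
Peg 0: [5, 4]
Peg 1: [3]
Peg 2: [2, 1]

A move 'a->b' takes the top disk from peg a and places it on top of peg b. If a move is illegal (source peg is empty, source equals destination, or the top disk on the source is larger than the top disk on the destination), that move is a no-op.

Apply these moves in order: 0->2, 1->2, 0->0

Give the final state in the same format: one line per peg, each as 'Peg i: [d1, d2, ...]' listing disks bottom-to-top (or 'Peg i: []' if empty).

Answer: Peg 0: [5, 4]
Peg 1: [3]
Peg 2: [2, 1]

Derivation:
After move 1 (0->2):
Peg 0: [5, 4]
Peg 1: [3]
Peg 2: [2, 1]

After move 2 (1->2):
Peg 0: [5, 4]
Peg 1: [3]
Peg 2: [2, 1]

After move 3 (0->0):
Peg 0: [5, 4]
Peg 1: [3]
Peg 2: [2, 1]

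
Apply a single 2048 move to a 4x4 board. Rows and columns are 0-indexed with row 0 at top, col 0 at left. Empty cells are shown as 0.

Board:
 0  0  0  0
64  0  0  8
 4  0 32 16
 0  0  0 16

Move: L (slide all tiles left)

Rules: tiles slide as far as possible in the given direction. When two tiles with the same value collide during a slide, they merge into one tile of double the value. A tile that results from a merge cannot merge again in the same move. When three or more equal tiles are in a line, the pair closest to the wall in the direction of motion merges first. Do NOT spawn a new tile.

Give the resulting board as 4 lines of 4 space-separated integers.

Answer:  0  0  0  0
64  8  0  0
 4 32 16  0
16  0  0  0

Derivation:
Slide left:
row 0: [0, 0, 0, 0] -> [0, 0, 0, 0]
row 1: [64, 0, 0, 8] -> [64, 8, 0, 0]
row 2: [4, 0, 32, 16] -> [4, 32, 16, 0]
row 3: [0, 0, 0, 16] -> [16, 0, 0, 0]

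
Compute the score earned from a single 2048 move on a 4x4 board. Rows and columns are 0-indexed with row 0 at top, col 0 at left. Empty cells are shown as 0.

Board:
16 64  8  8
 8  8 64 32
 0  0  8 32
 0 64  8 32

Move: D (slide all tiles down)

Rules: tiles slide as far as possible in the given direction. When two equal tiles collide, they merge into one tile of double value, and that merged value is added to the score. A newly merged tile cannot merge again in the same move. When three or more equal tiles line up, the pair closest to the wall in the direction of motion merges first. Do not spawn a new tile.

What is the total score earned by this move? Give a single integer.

Answer: 80

Derivation:
Slide down:
col 0: [16, 8, 0, 0] -> [0, 0, 16, 8]  score +0 (running 0)
col 1: [64, 8, 0, 64] -> [0, 64, 8, 64]  score +0 (running 0)
col 2: [8, 64, 8, 8] -> [0, 8, 64, 16]  score +16 (running 16)
col 3: [8, 32, 32, 32] -> [0, 8, 32, 64]  score +64 (running 80)
Board after move:
 0  0  0  0
 0 64  8  8
16  8 64 32
 8 64 16 64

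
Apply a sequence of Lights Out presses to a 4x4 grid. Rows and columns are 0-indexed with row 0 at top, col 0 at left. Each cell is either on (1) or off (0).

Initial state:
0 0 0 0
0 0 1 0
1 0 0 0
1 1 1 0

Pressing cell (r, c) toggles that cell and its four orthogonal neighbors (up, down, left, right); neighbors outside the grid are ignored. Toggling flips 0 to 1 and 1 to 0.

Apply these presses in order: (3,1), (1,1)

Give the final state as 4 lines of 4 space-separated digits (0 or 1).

Answer: 0 1 0 0
1 1 0 0
1 0 0 0
0 0 0 0

Derivation:
After press 1 at (3,1):
0 0 0 0
0 0 1 0
1 1 0 0
0 0 0 0

After press 2 at (1,1):
0 1 0 0
1 1 0 0
1 0 0 0
0 0 0 0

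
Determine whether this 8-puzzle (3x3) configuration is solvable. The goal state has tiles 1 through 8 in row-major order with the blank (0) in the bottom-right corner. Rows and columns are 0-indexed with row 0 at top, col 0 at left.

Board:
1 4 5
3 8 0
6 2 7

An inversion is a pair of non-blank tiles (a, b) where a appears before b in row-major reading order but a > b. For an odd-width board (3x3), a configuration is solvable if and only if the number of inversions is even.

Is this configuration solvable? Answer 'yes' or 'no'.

Inversions (pairs i<j in row-major order where tile[i] > tile[j] > 0): 9
9 is odd, so the puzzle is not solvable.

Answer: no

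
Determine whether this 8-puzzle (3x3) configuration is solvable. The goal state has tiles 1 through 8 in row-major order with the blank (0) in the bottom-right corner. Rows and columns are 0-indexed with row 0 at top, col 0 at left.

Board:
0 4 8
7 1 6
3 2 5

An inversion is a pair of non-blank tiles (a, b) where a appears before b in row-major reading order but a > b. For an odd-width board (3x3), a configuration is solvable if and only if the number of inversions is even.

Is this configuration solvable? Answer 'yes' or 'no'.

Inversions (pairs i<j in row-major order where tile[i] > tile[j] > 0): 18
18 is even, so the puzzle is solvable.

Answer: yes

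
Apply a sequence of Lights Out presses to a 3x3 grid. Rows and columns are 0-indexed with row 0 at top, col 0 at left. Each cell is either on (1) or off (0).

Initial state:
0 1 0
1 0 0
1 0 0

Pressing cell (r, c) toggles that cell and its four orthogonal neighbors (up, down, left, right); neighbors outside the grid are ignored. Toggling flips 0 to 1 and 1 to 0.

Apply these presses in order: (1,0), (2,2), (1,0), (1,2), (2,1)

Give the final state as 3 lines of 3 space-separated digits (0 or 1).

After press 1 at (1,0):
1 1 0
0 1 0
0 0 0

After press 2 at (2,2):
1 1 0
0 1 1
0 1 1

After press 3 at (1,0):
0 1 0
1 0 1
1 1 1

After press 4 at (1,2):
0 1 1
1 1 0
1 1 0

After press 5 at (2,1):
0 1 1
1 0 0
0 0 1

Answer: 0 1 1
1 0 0
0 0 1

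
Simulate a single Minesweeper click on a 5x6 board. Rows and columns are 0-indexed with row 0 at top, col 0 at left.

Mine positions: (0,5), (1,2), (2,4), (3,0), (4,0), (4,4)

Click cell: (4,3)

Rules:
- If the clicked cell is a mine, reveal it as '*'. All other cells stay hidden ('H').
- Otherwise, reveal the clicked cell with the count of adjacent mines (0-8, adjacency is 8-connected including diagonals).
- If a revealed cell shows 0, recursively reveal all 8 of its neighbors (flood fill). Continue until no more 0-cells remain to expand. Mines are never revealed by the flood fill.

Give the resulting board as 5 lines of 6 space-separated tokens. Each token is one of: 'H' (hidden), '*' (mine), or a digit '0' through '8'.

H H H H H H
H H H H H H
H H H H H H
H H H H H H
H H H 1 H H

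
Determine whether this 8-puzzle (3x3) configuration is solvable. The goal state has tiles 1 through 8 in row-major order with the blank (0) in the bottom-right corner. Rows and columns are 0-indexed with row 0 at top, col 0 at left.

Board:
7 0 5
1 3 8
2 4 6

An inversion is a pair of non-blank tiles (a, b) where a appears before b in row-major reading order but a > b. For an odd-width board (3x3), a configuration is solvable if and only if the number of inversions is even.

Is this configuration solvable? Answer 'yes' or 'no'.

Answer: yes

Derivation:
Inversions (pairs i<j in row-major order where tile[i] > tile[j] > 0): 14
14 is even, so the puzzle is solvable.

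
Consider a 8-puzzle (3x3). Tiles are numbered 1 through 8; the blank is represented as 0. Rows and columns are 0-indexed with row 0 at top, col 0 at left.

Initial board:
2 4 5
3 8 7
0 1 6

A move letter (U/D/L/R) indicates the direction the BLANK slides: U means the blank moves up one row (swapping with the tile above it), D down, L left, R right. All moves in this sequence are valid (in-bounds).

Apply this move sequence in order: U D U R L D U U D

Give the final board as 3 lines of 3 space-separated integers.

After move 1 (U):
2 4 5
0 8 7
3 1 6

After move 2 (D):
2 4 5
3 8 7
0 1 6

After move 3 (U):
2 4 5
0 8 7
3 1 6

After move 4 (R):
2 4 5
8 0 7
3 1 6

After move 5 (L):
2 4 5
0 8 7
3 1 6

After move 6 (D):
2 4 5
3 8 7
0 1 6

After move 7 (U):
2 4 5
0 8 7
3 1 6

After move 8 (U):
0 4 5
2 8 7
3 1 6

After move 9 (D):
2 4 5
0 8 7
3 1 6

Answer: 2 4 5
0 8 7
3 1 6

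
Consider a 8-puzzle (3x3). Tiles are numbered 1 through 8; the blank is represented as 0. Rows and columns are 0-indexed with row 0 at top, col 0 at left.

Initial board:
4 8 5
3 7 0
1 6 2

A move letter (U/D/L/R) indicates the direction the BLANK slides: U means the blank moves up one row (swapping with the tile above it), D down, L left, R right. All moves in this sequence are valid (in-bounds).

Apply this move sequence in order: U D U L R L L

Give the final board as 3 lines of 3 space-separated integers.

Answer: 0 4 8
3 7 5
1 6 2

Derivation:
After move 1 (U):
4 8 0
3 7 5
1 6 2

After move 2 (D):
4 8 5
3 7 0
1 6 2

After move 3 (U):
4 8 0
3 7 5
1 6 2

After move 4 (L):
4 0 8
3 7 5
1 6 2

After move 5 (R):
4 8 0
3 7 5
1 6 2

After move 6 (L):
4 0 8
3 7 5
1 6 2

After move 7 (L):
0 4 8
3 7 5
1 6 2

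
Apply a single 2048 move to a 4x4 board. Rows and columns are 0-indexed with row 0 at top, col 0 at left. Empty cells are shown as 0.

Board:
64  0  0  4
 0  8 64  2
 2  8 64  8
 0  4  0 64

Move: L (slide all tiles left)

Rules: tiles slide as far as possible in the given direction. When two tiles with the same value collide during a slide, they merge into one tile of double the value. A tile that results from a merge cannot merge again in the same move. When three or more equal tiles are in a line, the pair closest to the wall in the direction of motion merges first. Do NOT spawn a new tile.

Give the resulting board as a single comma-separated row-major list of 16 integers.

Answer: 64, 4, 0, 0, 8, 64, 2, 0, 2, 8, 64, 8, 4, 64, 0, 0

Derivation:
Slide left:
row 0: [64, 0, 0, 4] -> [64, 4, 0, 0]
row 1: [0, 8, 64, 2] -> [8, 64, 2, 0]
row 2: [2, 8, 64, 8] -> [2, 8, 64, 8]
row 3: [0, 4, 0, 64] -> [4, 64, 0, 0]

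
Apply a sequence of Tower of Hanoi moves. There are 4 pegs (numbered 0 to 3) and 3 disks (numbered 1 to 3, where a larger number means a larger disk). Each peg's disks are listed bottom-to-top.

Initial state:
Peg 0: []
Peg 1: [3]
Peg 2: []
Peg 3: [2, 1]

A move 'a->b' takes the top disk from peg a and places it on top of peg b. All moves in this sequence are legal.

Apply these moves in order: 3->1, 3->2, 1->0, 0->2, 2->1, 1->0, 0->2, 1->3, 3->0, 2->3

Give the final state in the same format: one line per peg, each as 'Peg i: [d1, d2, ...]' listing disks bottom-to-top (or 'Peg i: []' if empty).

After move 1 (3->1):
Peg 0: []
Peg 1: [3, 1]
Peg 2: []
Peg 3: [2]

After move 2 (3->2):
Peg 0: []
Peg 1: [3, 1]
Peg 2: [2]
Peg 3: []

After move 3 (1->0):
Peg 0: [1]
Peg 1: [3]
Peg 2: [2]
Peg 3: []

After move 4 (0->2):
Peg 0: []
Peg 1: [3]
Peg 2: [2, 1]
Peg 3: []

After move 5 (2->1):
Peg 0: []
Peg 1: [3, 1]
Peg 2: [2]
Peg 3: []

After move 6 (1->0):
Peg 0: [1]
Peg 1: [3]
Peg 2: [2]
Peg 3: []

After move 7 (0->2):
Peg 0: []
Peg 1: [3]
Peg 2: [2, 1]
Peg 3: []

After move 8 (1->3):
Peg 0: []
Peg 1: []
Peg 2: [2, 1]
Peg 3: [3]

After move 9 (3->0):
Peg 0: [3]
Peg 1: []
Peg 2: [2, 1]
Peg 3: []

After move 10 (2->3):
Peg 0: [3]
Peg 1: []
Peg 2: [2]
Peg 3: [1]

Answer: Peg 0: [3]
Peg 1: []
Peg 2: [2]
Peg 3: [1]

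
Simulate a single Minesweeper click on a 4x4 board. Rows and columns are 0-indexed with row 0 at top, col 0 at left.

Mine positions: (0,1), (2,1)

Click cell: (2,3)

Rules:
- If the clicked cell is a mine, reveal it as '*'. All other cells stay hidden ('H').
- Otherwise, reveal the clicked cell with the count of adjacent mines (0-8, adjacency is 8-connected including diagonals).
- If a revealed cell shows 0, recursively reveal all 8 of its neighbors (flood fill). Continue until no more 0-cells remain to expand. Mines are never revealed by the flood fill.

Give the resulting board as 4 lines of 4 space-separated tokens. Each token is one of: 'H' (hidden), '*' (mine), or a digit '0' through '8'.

H H 1 0
H H 2 0
H H 1 0
H H 1 0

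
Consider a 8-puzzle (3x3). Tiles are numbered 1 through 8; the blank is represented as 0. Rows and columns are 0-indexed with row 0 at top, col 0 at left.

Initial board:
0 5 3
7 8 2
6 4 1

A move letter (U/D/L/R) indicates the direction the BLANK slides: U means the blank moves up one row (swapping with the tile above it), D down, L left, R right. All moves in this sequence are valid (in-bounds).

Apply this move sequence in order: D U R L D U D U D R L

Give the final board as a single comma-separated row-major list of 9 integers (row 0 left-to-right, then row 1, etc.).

After move 1 (D):
7 5 3
0 8 2
6 4 1

After move 2 (U):
0 5 3
7 8 2
6 4 1

After move 3 (R):
5 0 3
7 8 2
6 4 1

After move 4 (L):
0 5 3
7 8 2
6 4 1

After move 5 (D):
7 5 3
0 8 2
6 4 1

After move 6 (U):
0 5 3
7 8 2
6 4 1

After move 7 (D):
7 5 3
0 8 2
6 4 1

After move 8 (U):
0 5 3
7 8 2
6 4 1

After move 9 (D):
7 5 3
0 8 2
6 4 1

After move 10 (R):
7 5 3
8 0 2
6 4 1

After move 11 (L):
7 5 3
0 8 2
6 4 1

Answer: 7, 5, 3, 0, 8, 2, 6, 4, 1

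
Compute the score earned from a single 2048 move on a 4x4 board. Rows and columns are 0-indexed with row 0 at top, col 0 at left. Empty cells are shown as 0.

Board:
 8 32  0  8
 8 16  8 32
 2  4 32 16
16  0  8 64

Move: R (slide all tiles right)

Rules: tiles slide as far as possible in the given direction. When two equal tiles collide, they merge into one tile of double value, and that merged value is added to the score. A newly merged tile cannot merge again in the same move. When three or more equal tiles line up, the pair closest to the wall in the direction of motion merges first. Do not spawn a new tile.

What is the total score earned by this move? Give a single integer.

Answer: 0

Derivation:
Slide right:
row 0: [8, 32, 0, 8] -> [0, 8, 32, 8]  score +0 (running 0)
row 1: [8, 16, 8, 32] -> [8, 16, 8, 32]  score +0 (running 0)
row 2: [2, 4, 32, 16] -> [2, 4, 32, 16]  score +0 (running 0)
row 3: [16, 0, 8, 64] -> [0, 16, 8, 64]  score +0 (running 0)
Board after move:
 0  8 32  8
 8 16  8 32
 2  4 32 16
 0 16  8 64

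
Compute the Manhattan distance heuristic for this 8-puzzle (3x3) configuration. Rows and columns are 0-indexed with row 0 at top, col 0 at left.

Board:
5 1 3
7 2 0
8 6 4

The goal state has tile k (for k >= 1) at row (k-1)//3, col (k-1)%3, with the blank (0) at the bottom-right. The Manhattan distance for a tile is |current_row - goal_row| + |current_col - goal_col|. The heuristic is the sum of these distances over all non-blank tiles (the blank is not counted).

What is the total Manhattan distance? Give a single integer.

Tile 5: at (0,0), goal (1,1), distance |0-1|+|0-1| = 2
Tile 1: at (0,1), goal (0,0), distance |0-0|+|1-0| = 1
Tile 3: at (0,2), goal (0,2), distance |0-0|+|2-2| = 0
Tile 7: at (1,0), goal (2,0), distance |1-2|+|0-0| = 1
Tile 2: at (1,1), goal (0,1), distance |1-0|+|1-1| = 1
Tile 8: at (2,0), goal (2,1), distance |2-2|+|0-1| = 1
Tile 6: at (2,1), goal (1,2), distance |2-1|+|1-2| = 2
Tile 4: at (2,2), goal (1,0), distance |2-1|+|2-0| = 3
Sum: 2 + 1 + 0 + 1 + 1 + 1 + 2 + 3 = 11

Answer: 11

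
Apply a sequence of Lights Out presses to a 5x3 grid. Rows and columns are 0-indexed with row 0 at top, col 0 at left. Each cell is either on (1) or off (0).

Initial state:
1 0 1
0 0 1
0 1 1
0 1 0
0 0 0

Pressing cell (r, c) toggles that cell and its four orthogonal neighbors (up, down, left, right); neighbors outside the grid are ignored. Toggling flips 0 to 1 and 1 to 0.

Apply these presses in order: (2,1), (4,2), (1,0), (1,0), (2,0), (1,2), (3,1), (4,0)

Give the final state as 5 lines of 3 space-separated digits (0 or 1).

Answer: 1 0 0
1 0 0
0 0 1
1 1 0
1 1 1

Derivation:
After press 1 at (2,1):
1 0 1
0 1 1
1 0 0
0 0 0
0 0 0

After press 2 at (4,2):
1 0 1
0 1 1
1 0 0
0 0 1
0 1 1

After press 3 at (1,0):
0 0 1
1 0 1
0 0 0
0 0 1
0 1 1

After press 4 at (1,0):
1 0 1
0 1 1
1 0 0
0 0 1
0 1 1

After press 5 at (2,0):
1 0 1
1 1 1
0 1 0
1 0 1
0 1 1

After press 6 at (1,2):
1 0 0
1 0 0
0 1 1
1 0 1
0 1 1

After press 7 at (3,1):
1 0 0
1 0 0
0 0 1
0 1 0
0 0 1

After press 8 at (4,0):
1 0 0
1 0 0
0 0 1
1 1 0
1 1 1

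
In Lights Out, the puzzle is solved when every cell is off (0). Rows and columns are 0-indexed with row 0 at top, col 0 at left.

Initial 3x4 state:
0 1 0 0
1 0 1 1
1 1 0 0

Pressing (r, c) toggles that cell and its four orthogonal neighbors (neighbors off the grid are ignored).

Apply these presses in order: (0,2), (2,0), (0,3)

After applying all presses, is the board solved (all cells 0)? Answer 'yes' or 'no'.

Answer: yes

Derivation:
After press 1 at (0,2):
0 0 1 1
1 0 0 1
1 1 0 0

After press 2 at (2,0):
0 0 1 1
0 0 0 1
0 0 0 0

After press 3 at (0,3):
0 0 0 0
0 0 0 0
0 0 0 0

Lights still on: 0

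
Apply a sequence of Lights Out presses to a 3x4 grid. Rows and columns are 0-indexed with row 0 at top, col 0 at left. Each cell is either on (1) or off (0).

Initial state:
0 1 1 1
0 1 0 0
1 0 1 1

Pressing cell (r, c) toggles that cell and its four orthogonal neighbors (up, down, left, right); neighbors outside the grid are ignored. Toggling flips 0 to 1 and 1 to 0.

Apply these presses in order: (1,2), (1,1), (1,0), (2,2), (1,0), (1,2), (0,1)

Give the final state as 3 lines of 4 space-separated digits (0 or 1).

After press 1 at (1,2):
0 1 0 1
0 0 1 1
1 0 0 1

After press 2 at (1,1):
0 0 0 1
1 1 0 1
1 1 0 1

After press 3 at (1,0):
1 0 0 1
0 0 0 1
0 1 0 1

After press 4 at (2,2):
1 0 0 1
0 0 1 1
0 0 1 0

After press 5 at (1,0):
0 0 0 1
1 1 1 1
1 0 1 0

After press 6 at (1,2):
0 0 1 1
1 0 0 0
1 0 0 0

After press 7 at (0,1):
1 1 0 1
1 1 0 0
1 0 0 0

Answer: 1 1 0 1
1 1 0 0
1 0 0 0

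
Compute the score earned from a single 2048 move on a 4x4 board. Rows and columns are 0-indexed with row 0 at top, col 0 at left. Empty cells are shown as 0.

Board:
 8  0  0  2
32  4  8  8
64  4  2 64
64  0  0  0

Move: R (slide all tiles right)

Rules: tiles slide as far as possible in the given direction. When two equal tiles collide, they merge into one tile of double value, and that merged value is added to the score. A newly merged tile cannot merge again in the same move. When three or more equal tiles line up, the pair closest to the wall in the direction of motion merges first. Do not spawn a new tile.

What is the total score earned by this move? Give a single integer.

Answer: 16

Derivation:
Slide right:
row 0: [8, 0, 0, 2] -> [0, 0, 8, 2]  score +0 (running 0)
row 1: [32, 4, 8, 8] -> [0, 32, 4, 16]  score +16 (running 16)
row 2: [64, 4, 2, 64] -> [64, 4, 2, 64]  score +0 (running 16)
row 3: [64, 0, 0, 0] -> [0, 0, 0, 64]  score +0 (running 16)
Board after move:
 0  0  8  2
 0 32  4 16
64  4  2 64
 0  0  0 64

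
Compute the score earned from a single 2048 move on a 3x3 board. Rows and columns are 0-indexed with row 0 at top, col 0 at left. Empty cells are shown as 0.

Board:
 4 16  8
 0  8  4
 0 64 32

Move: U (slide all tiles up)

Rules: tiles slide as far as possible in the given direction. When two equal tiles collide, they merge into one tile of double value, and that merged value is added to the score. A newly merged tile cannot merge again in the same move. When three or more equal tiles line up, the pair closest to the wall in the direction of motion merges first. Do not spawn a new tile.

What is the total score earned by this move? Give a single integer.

Answer: 0

Derivation:
Slide up:
col 0: [4, 0, 0] -> [4, 0, 0]  score +0 (running 0)
col 1: [16, 8, 64] -> [16, 8, 64]  score +0 (running 0)
col 2: [8, 4, 32] -> [8, 4, 32]  score +0 (running 0)
Board after move:
 4 16  8
 0  8  4
 0 64 32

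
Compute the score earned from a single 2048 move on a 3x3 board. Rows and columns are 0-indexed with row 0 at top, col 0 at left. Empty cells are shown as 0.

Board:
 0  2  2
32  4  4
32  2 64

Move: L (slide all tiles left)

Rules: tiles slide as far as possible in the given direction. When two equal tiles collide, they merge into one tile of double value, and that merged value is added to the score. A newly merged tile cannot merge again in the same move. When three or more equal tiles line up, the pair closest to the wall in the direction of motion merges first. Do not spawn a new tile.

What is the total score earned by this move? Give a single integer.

Answer: 12

Derivation:
Slide left:
row 0: [0, 2, 2] -> [4, 0, 0]  score +4 (running 4)
row 1: [32, 4, 4] -> [32, 8, 0]  score +8 (running 12)
row 2: [32, 2, 64] -> [32, 2, 64]  score +0 (running 12)
Board after move:
 4  0  0
32  8  0
32  2 64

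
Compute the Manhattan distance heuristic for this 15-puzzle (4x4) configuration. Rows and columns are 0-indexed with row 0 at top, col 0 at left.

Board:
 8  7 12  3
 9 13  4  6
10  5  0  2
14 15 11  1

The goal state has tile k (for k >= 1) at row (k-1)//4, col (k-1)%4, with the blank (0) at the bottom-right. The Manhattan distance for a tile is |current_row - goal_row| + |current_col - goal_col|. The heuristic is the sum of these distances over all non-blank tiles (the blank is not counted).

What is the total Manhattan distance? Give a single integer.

Tile 8: at (0,0), goal (1,3), distance |0-1|+|0-3| = 4
Tile 7: at (0,1), goal (1,2), distance |0-1|+|1-2| = 2
Tile 12: at (0,2), goal (2,3), distance |0-2|+|2-3| = 3
Tile 3: at (0,3), goal (0,2), distance |0-0|+|3-2| = 1
Tile 9: at (1,0), goal (2,0), distance |1-2|+|0-0| = 1
Tile 13: at (1,1), goal (3,0), distance |1-3|+|1-0| = 3
Tile 4: at (1,2), goal (0,3), distance |1-0|+|2-3| = 2
Tile 6: at (1,3), goal (1,1), distance |1-1|+|3-1| = 2
Tile 10: at (2,0), goal (2,1), distance |2-2|+|0-1| = 1
Tile 5: at (2,1), goal (1,0), distance |2-1|+|1-0| = 2
Tile 2: at (2,3), goal (0,1), distance |2-0|+|3-1| = 4
Tile 14: at (3,0), goal (3,1), distance |3-3|+|0-1| = 1
Tile 15: at (3,1), goal (3,2), distance |3-3|+|1-2| = 1
Tile 11: at (3,2), goal (2,2), distance |3-2|+|2-2| = 1
Tile 1: at (3,3), goal (0,0), distance |3-0|+|3-0| = 6
Sum: 4 + 2 + 3 + 1 + 1 + 3 + 2 + 2 + 1 + 2 + 4 + 1 + 1 + 1 + 6 = 34

Answer: 34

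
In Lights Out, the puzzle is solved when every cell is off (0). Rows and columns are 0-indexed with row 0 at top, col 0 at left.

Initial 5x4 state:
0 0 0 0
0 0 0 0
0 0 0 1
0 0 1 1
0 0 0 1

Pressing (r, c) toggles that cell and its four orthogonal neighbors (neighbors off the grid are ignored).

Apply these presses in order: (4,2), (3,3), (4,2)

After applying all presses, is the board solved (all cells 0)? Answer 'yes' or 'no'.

Answer: yes

Derivation:
After press 1 at (4,2):
0 0 0 0
0 0 0 0
0 0 0 1
0 0 0 1
0 1 1 0

After press 2 at (3,3):
0 0 0 0
0 0 0 0
0 0 0 0
0 0 1 0
0 1 1 1

After press 3 at (4,2):
0 0 0 0
0 0 0 0
0 0 0 0
0 0 0 0
0 0 0 0

Lights still on: 0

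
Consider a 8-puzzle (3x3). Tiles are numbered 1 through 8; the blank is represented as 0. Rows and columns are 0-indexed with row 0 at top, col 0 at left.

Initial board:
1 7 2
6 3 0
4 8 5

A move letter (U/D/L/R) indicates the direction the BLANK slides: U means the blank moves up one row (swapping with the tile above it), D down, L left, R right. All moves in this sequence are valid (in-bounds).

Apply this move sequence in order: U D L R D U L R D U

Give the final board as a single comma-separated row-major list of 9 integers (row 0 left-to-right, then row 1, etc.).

After move 1 (U):
1 7 0
6 3 2
4 8 5

After move 2 (D):
1 7 2
6 3 0
4 8 5

After move 3 (L):
1 7 2
6 0 3
4 8 5

After move 4 (R):
1 7 2
6 3 0
4 8 5

After move 5 (D):
1 7 2
6 3 5
4 8 0

After move 6 (U):
1 7 2
6 3 0
4 8 5

After move 7 (L):
1 7 2
6 0 3
4 8 5

After move 8 (R):
1 7 2
6 3 0
4 8 5

After move 9 (D):
1 7 2
6 3 5
4 8 0

After move 10 (U):
1 7 2
6 3 0
4 8 5

Answer: 1, 7, 2, 6, 3, 0, 4, 8, 5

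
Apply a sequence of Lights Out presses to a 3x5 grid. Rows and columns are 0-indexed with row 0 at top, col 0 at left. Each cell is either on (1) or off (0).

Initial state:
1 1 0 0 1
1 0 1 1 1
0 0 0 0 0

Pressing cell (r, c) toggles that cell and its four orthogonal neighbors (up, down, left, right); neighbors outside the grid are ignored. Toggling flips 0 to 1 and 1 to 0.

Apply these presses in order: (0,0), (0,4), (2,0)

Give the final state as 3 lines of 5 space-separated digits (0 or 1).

Answer: 0 0 0 1 0
1 0 1 1 0
1 1 0 0 0

Derivation:
After press 1 at (0,0):
0 0 0 0 1
0 0 1 1 1
0 0 0 0 0

After press 2 at (0,4):
0 0 0 1 0
0 0 1 1 0
0 0 0 0 0

After press 3 at (2,0):
0 0 0 1 0
1 0 1 1 0
1 1 0 0 0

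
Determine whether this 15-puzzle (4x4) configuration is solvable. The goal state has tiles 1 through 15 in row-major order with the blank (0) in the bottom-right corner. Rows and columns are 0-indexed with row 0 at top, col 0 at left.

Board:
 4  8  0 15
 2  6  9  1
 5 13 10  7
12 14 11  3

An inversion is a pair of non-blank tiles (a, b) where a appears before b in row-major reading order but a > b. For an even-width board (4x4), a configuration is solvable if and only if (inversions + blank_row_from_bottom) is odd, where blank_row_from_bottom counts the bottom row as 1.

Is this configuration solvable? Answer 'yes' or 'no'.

Inversions: 43
Blank is in row 0 (0-indexed from top), which is row 4 counting from the bottom (bottom = 1).
43 + 4 = 47, which is odd, so the puzzle is solvable.

Answer: yes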